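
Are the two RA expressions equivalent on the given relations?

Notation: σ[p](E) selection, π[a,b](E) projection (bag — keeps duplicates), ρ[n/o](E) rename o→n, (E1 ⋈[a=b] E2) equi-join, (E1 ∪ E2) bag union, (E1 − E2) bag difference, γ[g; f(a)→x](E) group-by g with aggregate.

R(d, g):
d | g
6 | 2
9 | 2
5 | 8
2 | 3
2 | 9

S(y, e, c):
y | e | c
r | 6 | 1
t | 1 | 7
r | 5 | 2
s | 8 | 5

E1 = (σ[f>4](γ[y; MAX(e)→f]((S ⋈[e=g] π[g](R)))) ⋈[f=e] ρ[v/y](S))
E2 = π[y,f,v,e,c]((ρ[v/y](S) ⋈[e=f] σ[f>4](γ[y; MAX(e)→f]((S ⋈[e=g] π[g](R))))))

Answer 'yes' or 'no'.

E1 subexpression sizes:
  S → 4
  R → 5
  π[g](R) → 5
  (S ⋈[e=g] π[g](R)) → 1
  γ[y; MAX(e)→f]((S ⋈[e=g] π[g](R))) → 1
  σ[f>4](γ[y; MAX(e)→f]((S ⋈[e=g] π[g](R)))) → 1
  S → 4
  ρ[v/y](S) → 4
  (σ[f>4](γ[y; MAX(e)→f]((S ⋈[e=g] π[g](R)))) ⋈[f=e] ρ[v/y](S)) → 1
E2 subexpression sizes:
  S → 4
  ρ[v/y](S) → 4
  S → 4
  R → 5
  π[g](R) → 5
  (S ⋈[e=g] π[g](R)) → 1
  γ[y; MAX(e)→f]((S ⋈[e=g] π[g](R))) → 1
  σ[f>4](γ[y; MAX(e)→f]((S ⋈[e=g] π[g](R)))) → 1
  (ρ[v/y](S) ⋈[e=f] σ[f>4](γ[y; MAX(e)→f]((S ⋈[e=g] π[g](R))))) → 1
  π[y,f,v,e,c]((ρ[v/y](S) ⋈[e=f] σ[f>4](γ[y; MAX(e)→f]((S ⋈[e=g] π[g](R)))))) → 1

E1 and E2 produce the same multiset:
y | f | v | e | c
s | 8 | s | 8 | 5

yes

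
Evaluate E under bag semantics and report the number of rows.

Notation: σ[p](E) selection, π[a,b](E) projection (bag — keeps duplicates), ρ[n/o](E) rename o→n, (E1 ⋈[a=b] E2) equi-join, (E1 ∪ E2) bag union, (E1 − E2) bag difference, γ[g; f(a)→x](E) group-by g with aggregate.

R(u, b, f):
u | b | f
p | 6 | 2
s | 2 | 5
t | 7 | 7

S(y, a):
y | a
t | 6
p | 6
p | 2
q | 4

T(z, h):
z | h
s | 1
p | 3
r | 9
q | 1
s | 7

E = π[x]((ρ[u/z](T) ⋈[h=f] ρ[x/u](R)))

Per-node cardinality:
  T → 5
  ρ[u/z](T) → 5
  R → 3
  ρ[x/u](R) → 3
  (ρ[u/z](T) ⋈[h=f] ρ[x/u](R)) → 1
  π[x]((ρ[u/z](T) ⋈[h=f] ρ[x/u](R))) → 1

|E| = 1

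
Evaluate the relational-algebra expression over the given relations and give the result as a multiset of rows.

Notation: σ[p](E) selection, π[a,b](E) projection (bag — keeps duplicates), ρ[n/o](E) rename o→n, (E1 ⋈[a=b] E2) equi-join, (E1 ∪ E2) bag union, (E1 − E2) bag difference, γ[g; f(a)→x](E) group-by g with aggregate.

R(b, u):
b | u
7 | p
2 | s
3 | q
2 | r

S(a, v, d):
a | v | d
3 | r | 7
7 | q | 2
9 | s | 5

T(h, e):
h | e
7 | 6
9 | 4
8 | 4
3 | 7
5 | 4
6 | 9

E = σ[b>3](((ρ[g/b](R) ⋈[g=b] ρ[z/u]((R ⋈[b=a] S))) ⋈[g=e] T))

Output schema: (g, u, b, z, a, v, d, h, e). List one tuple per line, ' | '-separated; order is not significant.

Subexpression sizes:
  R → 4
  ρ[g/b](R) → 4
  R → 4
  S → 3
  (R ⋈[b=a] S) → 2
  ρ[z/u]((R ⋈[b=a] S)) → 2
  (ρ[g/b](R) ⋈[g=b] ρ[z/u]((R ⋈[b=a] S))) → 2
  T → 6
  ((ρ[g/b](R) ⋈[g=b] ρ[z/u]((R ⋈[b=a] S))) ⋈[g=e] T) → 1
  σ[b>3](((ρ[g/b](R) ⋈[g=b] ρ[z/u]((R ⋈[b=a] S))) ⋈[g=e] T)) → 1

== RESULT ==
g | u | b | z | a | v | d | h | e
7 | p | 7 | p | 7 | q | 2 | 3 | 7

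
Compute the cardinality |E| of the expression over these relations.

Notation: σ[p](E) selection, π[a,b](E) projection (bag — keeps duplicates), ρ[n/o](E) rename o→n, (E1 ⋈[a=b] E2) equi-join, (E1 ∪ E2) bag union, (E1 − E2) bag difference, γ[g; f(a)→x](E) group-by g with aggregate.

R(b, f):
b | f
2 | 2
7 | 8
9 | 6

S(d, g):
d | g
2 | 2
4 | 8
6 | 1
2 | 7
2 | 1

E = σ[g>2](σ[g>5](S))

Row counts bottom-up:
  S → 5
  σ[g>5](S) → 2
  σ[g>2](σ[g>5](S)) → 2

|E| = 2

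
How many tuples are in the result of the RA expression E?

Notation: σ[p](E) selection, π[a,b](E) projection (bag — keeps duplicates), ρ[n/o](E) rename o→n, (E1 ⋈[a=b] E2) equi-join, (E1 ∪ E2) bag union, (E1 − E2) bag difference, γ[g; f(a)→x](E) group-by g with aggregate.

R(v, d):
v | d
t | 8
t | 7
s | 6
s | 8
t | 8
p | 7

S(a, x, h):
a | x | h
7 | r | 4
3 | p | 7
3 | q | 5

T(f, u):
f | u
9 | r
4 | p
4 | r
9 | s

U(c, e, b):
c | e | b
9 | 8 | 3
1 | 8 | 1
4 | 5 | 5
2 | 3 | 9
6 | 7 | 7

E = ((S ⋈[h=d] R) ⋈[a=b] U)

Stepwise |·|:
  S → 3
  R → 6
  (S ⋈[h=d] R) → 2
  U → 5
  ((S ⋈[h=d] R) ⋈[a=b] U) → 2

|E| = 2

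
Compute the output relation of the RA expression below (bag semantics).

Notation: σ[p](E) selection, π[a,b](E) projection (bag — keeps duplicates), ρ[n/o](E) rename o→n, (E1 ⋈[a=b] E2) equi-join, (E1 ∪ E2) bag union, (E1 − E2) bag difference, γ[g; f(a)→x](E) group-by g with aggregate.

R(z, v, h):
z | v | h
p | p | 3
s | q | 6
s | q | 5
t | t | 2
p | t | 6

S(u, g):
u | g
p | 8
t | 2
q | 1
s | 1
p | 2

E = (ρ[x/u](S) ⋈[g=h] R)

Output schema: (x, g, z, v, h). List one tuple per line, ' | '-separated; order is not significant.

Per-node cardinality:
  S → 5
  ρ[x/u](S) → 5
  R → 5
  (ρ[x/u](S) ⋈[g=h] R) → 2

== RESULT ==
x | g | z | v | h
p | 2 | t | t | 2
t | 2 | t | t | 2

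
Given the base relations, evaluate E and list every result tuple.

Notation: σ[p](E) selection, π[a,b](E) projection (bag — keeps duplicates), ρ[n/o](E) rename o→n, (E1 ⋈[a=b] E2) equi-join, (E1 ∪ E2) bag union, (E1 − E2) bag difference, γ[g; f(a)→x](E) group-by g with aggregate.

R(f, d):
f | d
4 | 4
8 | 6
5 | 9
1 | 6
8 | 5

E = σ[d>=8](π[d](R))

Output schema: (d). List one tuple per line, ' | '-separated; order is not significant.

Subexpression sizes:
  R → 5
  π[d](R) → 5
  σ[d>=8](π[d](R)) → 1

== RESULT ==
d
9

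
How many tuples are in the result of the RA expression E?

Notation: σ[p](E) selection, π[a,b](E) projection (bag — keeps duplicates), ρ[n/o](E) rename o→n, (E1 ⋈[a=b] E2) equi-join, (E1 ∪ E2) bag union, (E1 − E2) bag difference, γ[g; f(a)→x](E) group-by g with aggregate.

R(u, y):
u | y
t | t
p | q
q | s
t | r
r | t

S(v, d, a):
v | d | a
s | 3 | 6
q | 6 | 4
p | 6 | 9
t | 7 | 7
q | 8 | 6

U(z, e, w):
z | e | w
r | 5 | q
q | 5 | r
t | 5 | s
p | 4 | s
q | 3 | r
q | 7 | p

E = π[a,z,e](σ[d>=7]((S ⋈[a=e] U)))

Row counts bottom-up:
  S → 5
  U → 6
  (S ⋈[a=e] U) → 2
  σ[d>=7]((S ⋈[a=e] U)) → 1
  π[a,z,e](σ[d>=7]((S ⋈[a=e] U))) → 1

|E| = 1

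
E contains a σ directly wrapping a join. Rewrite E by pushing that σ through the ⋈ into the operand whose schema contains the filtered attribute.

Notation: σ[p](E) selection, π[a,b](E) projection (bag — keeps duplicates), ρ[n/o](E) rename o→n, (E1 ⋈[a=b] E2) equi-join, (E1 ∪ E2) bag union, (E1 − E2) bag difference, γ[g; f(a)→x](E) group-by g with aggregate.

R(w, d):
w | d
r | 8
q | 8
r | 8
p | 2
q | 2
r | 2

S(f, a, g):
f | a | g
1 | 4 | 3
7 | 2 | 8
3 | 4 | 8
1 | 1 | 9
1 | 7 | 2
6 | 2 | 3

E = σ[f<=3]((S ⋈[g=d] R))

σ filters on f, owned by the left side.
E' = (σ[f<=3](S) ⋈[g=d] R)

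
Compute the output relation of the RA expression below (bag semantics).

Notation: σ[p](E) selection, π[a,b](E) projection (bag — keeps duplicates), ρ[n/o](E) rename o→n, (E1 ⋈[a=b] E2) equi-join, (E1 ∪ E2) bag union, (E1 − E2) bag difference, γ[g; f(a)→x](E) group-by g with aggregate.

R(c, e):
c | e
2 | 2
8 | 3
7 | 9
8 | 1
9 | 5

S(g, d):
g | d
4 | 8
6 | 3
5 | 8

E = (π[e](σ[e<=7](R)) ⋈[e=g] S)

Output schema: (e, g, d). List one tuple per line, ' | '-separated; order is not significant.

Row counts bottom-up:
  R → 5
  σ[e<=7](R) → 4
  π[e](σ[e<=7](R)) → 4
  S → 3
  (π[e](σ[e<=7](R)) ⋈[e=g] S) → 1

== RESULT ==
e | g | d
5 | 5 | 8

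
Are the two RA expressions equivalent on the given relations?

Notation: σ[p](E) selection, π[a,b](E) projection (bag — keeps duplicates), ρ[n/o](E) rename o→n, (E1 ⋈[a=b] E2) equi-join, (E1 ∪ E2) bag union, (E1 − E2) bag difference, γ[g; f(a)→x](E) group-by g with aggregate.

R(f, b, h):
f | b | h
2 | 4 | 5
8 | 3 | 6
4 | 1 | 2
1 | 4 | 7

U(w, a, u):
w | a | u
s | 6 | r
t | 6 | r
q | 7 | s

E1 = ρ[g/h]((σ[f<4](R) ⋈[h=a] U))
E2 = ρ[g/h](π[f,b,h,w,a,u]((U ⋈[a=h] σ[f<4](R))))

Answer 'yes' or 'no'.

E1 subexpression sizes:
  R → 4
  σ[f<4](R) → 2
  U → 3
  (σ[f<4](R) ⋈[h=a] U) → 1
  ρ[g/h]((σ[f<4](R) ⋈[h=a] U)) → 1
E2 subexpression sizes:
  U → 3
  R → 4
  σ[f<4](R) → 2
  (U ⋈[a=h] σ[f<4](R)) → 1
  π[f,b,h,w,a,u]((U ⋈[a=h] σ[f<4](R))) → 1
  ρ[g/h](π[f,b,h,w,a,u]((U ⋈[a=h] σ[f<4](R)))) → 1

E1 and E2 produce the same multiset:
f | b | g | w | a | u
1 | 4 | 7 | q | 7 | s

yes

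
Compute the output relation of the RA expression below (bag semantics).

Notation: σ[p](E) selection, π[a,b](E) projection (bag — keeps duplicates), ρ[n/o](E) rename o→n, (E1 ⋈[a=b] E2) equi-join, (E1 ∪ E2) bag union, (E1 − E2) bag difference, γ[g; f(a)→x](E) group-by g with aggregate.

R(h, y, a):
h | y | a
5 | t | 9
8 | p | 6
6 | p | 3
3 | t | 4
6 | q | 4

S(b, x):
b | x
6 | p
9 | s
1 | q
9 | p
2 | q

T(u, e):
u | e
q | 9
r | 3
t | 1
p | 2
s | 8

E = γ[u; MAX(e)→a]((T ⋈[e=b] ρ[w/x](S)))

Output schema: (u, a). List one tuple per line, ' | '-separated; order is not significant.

Stepwise |·|:
  T → 5
  S → 5
  ρ[w/x](S) → 5
  (T ⋈[e=b] ρ[w/x](S)) → 4
  γ[u; MAX(e)→a]((T ⋈[e=b] ρ[w/x](S))) → 3

== RESULT ==
u | a
p | 2
q | 9
t | 1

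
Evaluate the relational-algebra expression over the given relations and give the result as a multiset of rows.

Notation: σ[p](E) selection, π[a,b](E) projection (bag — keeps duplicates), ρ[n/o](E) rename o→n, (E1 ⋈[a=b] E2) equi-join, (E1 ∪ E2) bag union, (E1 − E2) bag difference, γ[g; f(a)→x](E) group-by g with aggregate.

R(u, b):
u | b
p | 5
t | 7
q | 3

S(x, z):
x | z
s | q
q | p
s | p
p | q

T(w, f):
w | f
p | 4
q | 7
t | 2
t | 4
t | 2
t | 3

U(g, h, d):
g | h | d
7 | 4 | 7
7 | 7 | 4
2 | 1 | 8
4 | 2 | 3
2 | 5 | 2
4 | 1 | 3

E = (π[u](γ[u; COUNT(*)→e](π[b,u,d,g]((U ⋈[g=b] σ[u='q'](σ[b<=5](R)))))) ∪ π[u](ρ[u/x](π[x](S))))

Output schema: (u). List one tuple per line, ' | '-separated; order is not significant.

Per-node cardinality:
  U → 6
  R → 3
  σ[b<=5](R) → 2
  σ[u='q'](σ[b<=5](R)) → 1
  (U ⋈[g=b] σ[u='q'](σ[b<=5](R))) → 0
  π[b,u,d,g]((U ⋈[g=b] σ[u='q'](σ[b<=5](R)))) → 0
  γ[u; COUNT(*)→e](π[b,u,d,g]((U ⋈[g=b] σ[u='q'](σ[b<=5](R))))) → 0
  π[u](γ[u; COUNT(*)→e](π[b,u,d,g]((U ⋈[g=b] σ[u='q'](σ[b<=5](R)))))) → 0
  S → 4
  π[x](S) → 4
  ρ[u/x](π[x](S)) → 4
  π[u](ρ[u/x](π[x](S))) → 4
  (π[u](γ[u; COUNT(*)→e](π[b,u,d,g]((U ⋈[g=b] σ[u='q'](σ[b<=5](R)))))) ∪ π[u](ρ[u/x](π[x](S)))) → 4

== RESULT ==
u
p
q
s
s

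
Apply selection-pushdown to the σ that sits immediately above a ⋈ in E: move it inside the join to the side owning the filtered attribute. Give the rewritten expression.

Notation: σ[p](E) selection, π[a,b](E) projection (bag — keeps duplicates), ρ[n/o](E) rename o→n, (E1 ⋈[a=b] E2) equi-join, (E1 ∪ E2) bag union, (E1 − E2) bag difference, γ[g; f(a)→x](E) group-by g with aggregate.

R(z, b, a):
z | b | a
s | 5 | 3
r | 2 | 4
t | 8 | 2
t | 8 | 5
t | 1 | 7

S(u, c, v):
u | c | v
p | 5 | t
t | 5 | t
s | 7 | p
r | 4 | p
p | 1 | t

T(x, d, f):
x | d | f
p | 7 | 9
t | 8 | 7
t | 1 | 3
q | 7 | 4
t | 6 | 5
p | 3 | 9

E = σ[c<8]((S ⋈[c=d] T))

σ filters on c, owned by the left side.
E' = (σ[c<8](S) ⋈[c=d] T)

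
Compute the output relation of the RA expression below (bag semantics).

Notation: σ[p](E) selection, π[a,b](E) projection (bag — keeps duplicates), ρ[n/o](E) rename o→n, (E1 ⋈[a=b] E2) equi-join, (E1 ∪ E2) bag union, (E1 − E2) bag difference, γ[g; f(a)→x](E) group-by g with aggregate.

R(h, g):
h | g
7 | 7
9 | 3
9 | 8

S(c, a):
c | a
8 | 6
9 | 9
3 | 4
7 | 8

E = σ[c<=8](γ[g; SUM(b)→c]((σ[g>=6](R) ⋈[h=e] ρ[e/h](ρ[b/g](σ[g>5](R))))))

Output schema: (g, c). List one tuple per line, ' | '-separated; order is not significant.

Subexpression sizes:
  R → 3
  σ[g>=6](R) → 2
  R → 3
  σ[g>5](R) → 2
  ρ[b/g](σ[g>5](R)) → 2
  ρ[e/h](ρ[b/g](σ[g>5](R))) → 2
  (σ[g>=6](R) ⋈[h=e] ρ[e/h](ρ[b/g](σ[g>5](R)))) → 2
  γ[g; SUM(b)→c]((σ[g>=6](R) ⋈[h=e] ρ[e/h](ρ[b/g](σ[g>5](R))))) → 2
  σ[c<=8](γ[g; SUM(b)→c]((σ[g>=6](R) ⋈[h=e] ρ[e/h](ρ[b/g](σ[g>5](R)))))) → 2

== RESULT ==
g | c
7 | 7
8 | 8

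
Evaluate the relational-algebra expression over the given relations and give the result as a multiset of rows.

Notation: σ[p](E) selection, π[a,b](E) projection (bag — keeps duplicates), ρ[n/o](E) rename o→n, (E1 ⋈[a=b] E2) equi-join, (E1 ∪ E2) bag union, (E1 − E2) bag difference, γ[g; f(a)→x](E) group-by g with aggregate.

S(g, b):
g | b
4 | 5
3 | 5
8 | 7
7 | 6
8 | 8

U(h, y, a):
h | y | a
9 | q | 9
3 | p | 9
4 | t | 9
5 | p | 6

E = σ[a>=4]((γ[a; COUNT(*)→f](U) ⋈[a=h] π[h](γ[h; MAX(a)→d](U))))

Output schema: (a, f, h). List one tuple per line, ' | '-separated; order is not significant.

Subexpression sizes:
  U → 4
  γ[a; COUNT(*)→f](U) → 2
  U → 4
  γ[h; MAX(a)→d](U) → 4
  π[h](γ[h; MAX(a)→d](U)) → 4
  (γ[a; COUNT(*)→f](U) ⋈[a=h] π[h](γ[h; MAX(a)→d](U))) → 1
  σ[a>=4]((γ[a; COUNT(*)→f](U) ⋈[a=h] π[h](γ[h; MAX(a)→d](U)))) → 1

== RESULT ==
a | f | h
9 | 3 | 9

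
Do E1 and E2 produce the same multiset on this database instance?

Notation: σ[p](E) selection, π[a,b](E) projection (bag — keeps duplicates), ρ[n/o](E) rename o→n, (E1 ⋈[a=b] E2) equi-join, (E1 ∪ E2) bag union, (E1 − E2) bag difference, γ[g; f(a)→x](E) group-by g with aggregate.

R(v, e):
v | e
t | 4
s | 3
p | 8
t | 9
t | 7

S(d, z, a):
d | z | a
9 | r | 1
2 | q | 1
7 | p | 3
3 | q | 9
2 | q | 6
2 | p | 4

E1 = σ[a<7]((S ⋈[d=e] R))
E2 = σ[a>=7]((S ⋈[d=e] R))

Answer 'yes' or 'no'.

E1 subexpression sizes:
  S → 6
  R → 5
  (S ⋈[d=e] R) → 3
  σ[a<7]((S ⋈[d=e] R)) → 2
E2 subexpression sizes:
  S → 6
  R → 5
  (S ⋈[d=e] R) → 3
  σ[a>=7]((S ⋈[d=e] R)) → 1

E1 result:
d | z | a | v | e
7 | p | 3 | t | 7
9 | r | 1 | t | 9
E2 result:
d | z | a | v | e
3 | q | 9 | s | 3
Witness: (7, 'p', 3, 't', 7) appears 1× in E1 but 0× in E2.

no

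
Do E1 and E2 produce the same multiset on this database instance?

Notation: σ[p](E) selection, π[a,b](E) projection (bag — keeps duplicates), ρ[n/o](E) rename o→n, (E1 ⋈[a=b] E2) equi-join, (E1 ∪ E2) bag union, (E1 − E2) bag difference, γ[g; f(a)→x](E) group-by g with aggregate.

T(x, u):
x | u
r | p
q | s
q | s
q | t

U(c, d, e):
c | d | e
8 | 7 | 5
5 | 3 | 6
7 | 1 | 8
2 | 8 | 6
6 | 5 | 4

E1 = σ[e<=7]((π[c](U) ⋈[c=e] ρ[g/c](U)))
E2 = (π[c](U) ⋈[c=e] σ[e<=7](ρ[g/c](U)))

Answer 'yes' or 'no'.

E1 subexpression sizes:
  U → 5
  π[c](U) → 5
  U → 5
  ρ[g/c](U) → 5
  (π[c](U) ⋈[c=e] ρ[g/c](U)) → 4
  σ[e<=7]((π[c](U) ⋈[c=e] ρ[g/c](U))) → 3
E2 subexpression sizes:
  U → 5
  π[c](U) → 5
  U → 5
  ρ[g/c](U) → 5
  σ[e<=7](ρ[g/c](U)) → 4
  (π[c](U) ⋈[c=e] σ[e<=7](ρ[g/c](U))) → 3

E1 and E2 produce the same multiset:
c | g | d | e
5 | 8 | 7 | 5
6 | 2 | 8 | 6
6 | 5 | 3 | 6

yes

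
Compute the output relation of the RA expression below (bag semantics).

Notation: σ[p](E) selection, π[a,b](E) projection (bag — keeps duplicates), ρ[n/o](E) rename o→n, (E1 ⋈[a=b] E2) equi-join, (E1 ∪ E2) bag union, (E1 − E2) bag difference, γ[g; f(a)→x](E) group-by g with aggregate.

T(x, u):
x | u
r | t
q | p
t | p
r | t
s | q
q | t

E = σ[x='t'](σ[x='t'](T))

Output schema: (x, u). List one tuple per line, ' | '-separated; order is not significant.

Subexpression sizes:
  T → 6
  σ[x='t'](T) → 1
  σ[x='t'](σ[x='t'](T)) → 1

== RESULT ==
x | u
t | p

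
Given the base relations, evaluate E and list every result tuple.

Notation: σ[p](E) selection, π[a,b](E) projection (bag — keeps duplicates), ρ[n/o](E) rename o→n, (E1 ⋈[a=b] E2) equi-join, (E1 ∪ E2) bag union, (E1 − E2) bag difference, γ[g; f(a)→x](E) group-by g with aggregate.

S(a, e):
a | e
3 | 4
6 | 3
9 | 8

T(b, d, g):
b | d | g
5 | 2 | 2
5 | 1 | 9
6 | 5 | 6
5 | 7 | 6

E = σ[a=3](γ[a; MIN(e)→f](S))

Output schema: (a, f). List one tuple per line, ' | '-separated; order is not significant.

Subexpression sizes:
  S → 3
  γ[a; MIN(e)→f](S) → 3
  σ[a=3](γ[a; MIN(e)→f](S)) → 1

== RESULT ==
a | f
3 | 4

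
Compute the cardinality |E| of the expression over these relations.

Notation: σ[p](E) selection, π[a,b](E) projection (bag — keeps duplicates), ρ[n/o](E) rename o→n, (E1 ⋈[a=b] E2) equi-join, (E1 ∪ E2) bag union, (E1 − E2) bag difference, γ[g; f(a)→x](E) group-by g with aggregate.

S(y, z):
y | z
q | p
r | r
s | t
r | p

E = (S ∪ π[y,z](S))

Per-node cardinality:
  S → 4
  S → 4
  π[y,z](S) → 4
  (S ∪ π[y,z](S)) → 8

|E| = 8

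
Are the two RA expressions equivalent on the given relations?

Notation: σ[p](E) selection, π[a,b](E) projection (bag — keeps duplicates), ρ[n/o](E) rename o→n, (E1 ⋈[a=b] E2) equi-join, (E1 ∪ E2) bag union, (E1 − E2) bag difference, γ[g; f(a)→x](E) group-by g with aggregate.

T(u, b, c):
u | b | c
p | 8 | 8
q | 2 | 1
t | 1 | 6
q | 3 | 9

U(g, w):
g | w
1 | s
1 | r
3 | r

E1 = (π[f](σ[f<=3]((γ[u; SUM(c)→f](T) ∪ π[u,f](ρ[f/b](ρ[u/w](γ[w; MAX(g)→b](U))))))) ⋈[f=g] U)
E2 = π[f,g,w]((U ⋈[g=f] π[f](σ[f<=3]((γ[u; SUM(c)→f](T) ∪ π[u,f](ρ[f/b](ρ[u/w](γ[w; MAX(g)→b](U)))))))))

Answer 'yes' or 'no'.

E1 row counts bottom-up:
  T → 4
  γ[u; SUM(c)→f](T) → 3
  U → 3
  γ[w; MAX(g)→b](U) → 2
  ρ[u/w](γ[w; MAX(g)→b](U)) → 2
  ρ[f/b](ρ[u/w](γ[w; MAX(g)→b](U))) → 2
  π[u,f](ρ[f/b](ρ[u/w](γ[w; MAX(g)→b](U)))) → 2
  (γ[u; SUM(c)→f](T) ∪ π[u,f](ρ[f/b](ρ[u/w](γ[w; MAX(g)→b](U))))) → 5
  σ[f<=3]((γ[u; SUM(c)→f](T) ∪ π[u,f](ρ[f/b](ρ[u/w](γ[w; MAX(g)→b](U)))))) → 2
  π[f](σ[f<=3]((γ[u; SUM(c)→f](T) ∪ π[u,f](ρ[f/b](ρ[u/w](γ[w; MAX(g)→b](U))))))) → 2
  U → 3
  (π[f](σ[f<=3]((γ[u; SUM(c)→f](T) ∪ π[u,f](ρ[f/b](ρ[u/w](γ[w; MAX(g)→b](U))))))) ⋈[f=g] U) → 3
E2 row counts bottom-up:
  U → 3
  T → 4
  γ[u; SUM(c)→f](T) → 3
  U → 3
  γ[w; MAX(g)→b](U) → 2
  ρ[u/w](γ[w; MAX(g)→b](U)) → 2
  ρ[f/b](ρ[u/w](γ[w; MAX(g)→b](U))) → 2
  π[u,f](ρ[f/b](ρ[u/w](γ[w; MAX(g)→b](U)))) → 2
  (γ[u; SUM(c)→f](T) ∪ π[u,f](ρ[f/b](ρ[u/w](γ[w; MAX(g)→b](U))))) → 5
  σ[f<=3]((γ[u; SUM(c)→f](T) ∪ π[u,f](ρ[f/b](ρ[u/w](γ[w; MAX(g)→b](U)))))) → 2
  π[f](σ[f<=3]((γ[u; SUM(c)→f](T) ∪ π[u,f](ρ[f/b](ρ[u/w](γ[w; MAX(g)→b](U))))))) → 2
  (U ⋈[g=f] π[f](σ[f<=3]((γ[u; SUM(c)→f](T) ∪ π[u,f](ρ[f/b](ρ[u/w](γ[w; MAX(g)→b](U)))))))) → 3
  π[f,g,w]((U ⋈[g=f] π[f](σ[f<=3]((γ[u; SUM(c)→f](T) ∪ π[u,f](ρ[f/b](ρ[u/w](γ[w; MAX(g)→b](U))))))))) → 3

E1 and E2 produce the same multiset:
f | g | w
1 | 1 | r
1 | 1 | s
3 | 3 | r

yes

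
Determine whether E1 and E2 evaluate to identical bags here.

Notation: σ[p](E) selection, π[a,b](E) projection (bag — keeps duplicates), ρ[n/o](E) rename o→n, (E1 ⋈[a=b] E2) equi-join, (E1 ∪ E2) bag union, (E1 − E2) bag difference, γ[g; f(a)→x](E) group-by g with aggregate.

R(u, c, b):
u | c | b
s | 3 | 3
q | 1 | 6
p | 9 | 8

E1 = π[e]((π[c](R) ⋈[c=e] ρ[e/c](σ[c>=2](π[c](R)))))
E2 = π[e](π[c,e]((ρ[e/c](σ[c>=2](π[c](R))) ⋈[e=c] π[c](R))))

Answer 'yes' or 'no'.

E1 per-node cardinality:
  R → 3
  π[c](R) → 3
  R → 3
  π[c](R) → 3
  σ[c>=2](π[c](R)) → 2
  ρ[e/c](σ[c>=2](π[c](R))) → 2
  (π[c](R) ⋈[c=e] ρ[e/c](σ[c>=2](π[c](R)))) → 2
  π[e]((π[c](R) ⋈[c=e] ρ[e/c](σ[c>=2](π[c](R))))) → 2
E2 per-node cardinality:
  R → 3
  π[c](R) → 3
  σ[c>=2](π[c](R)) → 2
  ρ[e/c](σ[c>=2](π[c](R))) → 2
  R → 3
  π[c](R) → 3
  (ρ[e/c](σ[c>=2](π[c](R))) ⋈[e=c] π[c](R)) → 2
  π[c,e]((ρ[e/c](σ[c>=2](π[c](R))) ⋈[e=c] π[c](R))) → 2
  π[e](π[c,e]((ρ[e/c](σ[c>=2](π[c](R))) ⋈[e=c] π[c](R)))) → 2

E1 and E2 produce the same multiset:
e
3
9

yes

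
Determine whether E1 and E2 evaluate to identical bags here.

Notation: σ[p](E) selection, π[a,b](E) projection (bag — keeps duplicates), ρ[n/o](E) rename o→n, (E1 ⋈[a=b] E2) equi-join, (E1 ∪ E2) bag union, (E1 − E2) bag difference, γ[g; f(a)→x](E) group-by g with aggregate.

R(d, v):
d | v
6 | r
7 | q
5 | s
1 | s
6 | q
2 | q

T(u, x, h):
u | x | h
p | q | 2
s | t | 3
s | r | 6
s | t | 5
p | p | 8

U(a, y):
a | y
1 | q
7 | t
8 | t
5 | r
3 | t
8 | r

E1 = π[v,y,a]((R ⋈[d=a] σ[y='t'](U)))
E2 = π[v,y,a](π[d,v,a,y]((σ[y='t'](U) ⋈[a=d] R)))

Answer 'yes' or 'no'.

E1 row counts bottom-up:
  R → 6
  U → 6
  σ[y='t'](U) → 3
  (R ⋈[d=a] σ[y='t'](U)) → 1
  π[v,y,a]((R ⋈[d=a] σ[y='t'](U))) → 1
E2 row counts bottom-up:
  U → 6
  σ[y='t'](U) → 3
  R → 6
  (σ[y='t'](U) ⋈[a=d] R) → 1
  π[d,v,a,y]((σ[y='t'](U) ⋈[a=d] R)) → 1
  π[v,y,a](π[d,v,a,y]((σ[y='t'](U) ⋈[a=d] R))) → 1

E1 and E2 produce the same multiset:
v | y | a
q | t | 7

yes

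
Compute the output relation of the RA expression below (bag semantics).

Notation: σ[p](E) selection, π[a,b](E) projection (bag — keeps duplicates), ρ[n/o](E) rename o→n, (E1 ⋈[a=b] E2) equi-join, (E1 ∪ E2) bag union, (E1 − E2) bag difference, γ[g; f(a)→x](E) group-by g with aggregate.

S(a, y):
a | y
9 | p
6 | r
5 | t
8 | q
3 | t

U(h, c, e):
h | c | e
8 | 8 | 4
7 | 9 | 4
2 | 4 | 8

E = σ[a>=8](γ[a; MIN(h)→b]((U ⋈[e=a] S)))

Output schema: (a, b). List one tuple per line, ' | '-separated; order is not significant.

Per-node cardinality:
  U → 3
  S → 5
  (U ⋈[e=a] S) → 1
  γ[a; MIN(h)→b]((U ⋈[e=a] S)) → 1
  σ[a>=8](γ[a; MIN(h)→b]((U ⋈[e=a] S))) → 1

== RESULT ==
a | b
8 | 2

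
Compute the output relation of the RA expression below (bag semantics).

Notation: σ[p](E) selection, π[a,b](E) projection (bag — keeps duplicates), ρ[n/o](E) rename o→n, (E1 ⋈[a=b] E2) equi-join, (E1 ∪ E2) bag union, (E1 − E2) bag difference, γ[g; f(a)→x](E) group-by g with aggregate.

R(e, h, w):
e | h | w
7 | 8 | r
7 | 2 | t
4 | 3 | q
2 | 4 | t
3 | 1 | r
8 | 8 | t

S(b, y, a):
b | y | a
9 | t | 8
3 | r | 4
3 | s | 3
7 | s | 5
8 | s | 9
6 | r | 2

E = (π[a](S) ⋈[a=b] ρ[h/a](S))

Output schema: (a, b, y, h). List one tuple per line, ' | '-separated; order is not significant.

Subexpression sizes:
  S → 6
  π[a](S) → 6
  S → 6
  ρ[h/a](S) → 6
  (π[a](S) ⋈[a=b] ρ[h/a](S)) → 4

== RESULT ==
a | b | y | h
3 | 3 | r | 4
3 | 3 | s | 3
8 | 8 | s | 9
9 | 9 | t | 8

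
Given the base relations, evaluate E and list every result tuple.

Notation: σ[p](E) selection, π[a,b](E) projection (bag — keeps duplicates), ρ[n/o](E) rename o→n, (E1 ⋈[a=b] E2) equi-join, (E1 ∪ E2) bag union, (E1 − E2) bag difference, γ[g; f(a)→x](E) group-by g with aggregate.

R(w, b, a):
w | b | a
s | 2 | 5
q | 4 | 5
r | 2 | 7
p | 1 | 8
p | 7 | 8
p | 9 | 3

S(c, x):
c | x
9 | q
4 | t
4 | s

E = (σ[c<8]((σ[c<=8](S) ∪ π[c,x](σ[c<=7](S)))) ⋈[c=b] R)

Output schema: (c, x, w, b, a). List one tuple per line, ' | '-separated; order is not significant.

Per-node cardinality:
  S → 3
  σ[c<=8](S) → 2
  S → 3
  σ[c<=7](S) → 2
  π[c,x](σ[c<=7](S)) → 2
  (σ[c<=8](S) ∪ π[c,x](σ[c<=7](S))) → 4
  σ[c<8]((σ[c<=8](S) ∪ π[c,x](σ[c<=7](S)))) → 4
  R → 6
  (σ[c<8]((σ[c<=8](S) ∪ π[c,x](σ[c<=7](S)))) ⋈[c=b] R) → 4

== RESULT ==
c | x | w | b | a
4 | s | q | 4 | 5
4 | s | q | 4 | 5
4 | t | q | 4 | 5
4 | t | q | 4 | 5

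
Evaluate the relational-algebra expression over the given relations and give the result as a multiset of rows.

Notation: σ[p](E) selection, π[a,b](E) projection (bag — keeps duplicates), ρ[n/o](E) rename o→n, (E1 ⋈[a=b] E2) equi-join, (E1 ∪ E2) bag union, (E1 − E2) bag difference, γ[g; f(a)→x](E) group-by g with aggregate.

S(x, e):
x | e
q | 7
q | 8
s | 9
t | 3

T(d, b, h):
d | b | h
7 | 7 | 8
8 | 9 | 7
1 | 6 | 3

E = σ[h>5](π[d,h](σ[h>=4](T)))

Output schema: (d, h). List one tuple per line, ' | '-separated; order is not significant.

Row counts bottom-up:
  T → 3
  σ[h>=4](T) → 2
  π[d,h](σ[h>=4](T)) → 2
  σ[h>5](π[d,h](σ[h>=4](T))) → 2

== RESULT ==
d | h
7 | 8
8 | 7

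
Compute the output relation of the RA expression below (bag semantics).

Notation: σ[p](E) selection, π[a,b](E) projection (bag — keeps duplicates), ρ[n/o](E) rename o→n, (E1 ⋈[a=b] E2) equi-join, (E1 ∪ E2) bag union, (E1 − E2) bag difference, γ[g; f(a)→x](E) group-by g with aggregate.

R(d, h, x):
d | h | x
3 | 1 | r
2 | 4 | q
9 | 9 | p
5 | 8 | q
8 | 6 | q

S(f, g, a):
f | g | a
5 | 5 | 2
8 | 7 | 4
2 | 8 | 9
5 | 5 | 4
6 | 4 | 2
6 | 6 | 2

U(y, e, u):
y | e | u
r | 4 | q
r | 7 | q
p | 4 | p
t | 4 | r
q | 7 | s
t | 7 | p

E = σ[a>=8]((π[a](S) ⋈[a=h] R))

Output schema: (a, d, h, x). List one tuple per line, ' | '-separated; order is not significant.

Subexpression sizes:
  S → 6
  π[a](S) → 6
  R → 5
  (π[a](S) ⋈[a=h] R) → 3
  σ[a>=8]((π[a](S) ⋈[a=h] R)) → 1

== RESULT ==
a | d | h | x
9 | 9 | 9 | p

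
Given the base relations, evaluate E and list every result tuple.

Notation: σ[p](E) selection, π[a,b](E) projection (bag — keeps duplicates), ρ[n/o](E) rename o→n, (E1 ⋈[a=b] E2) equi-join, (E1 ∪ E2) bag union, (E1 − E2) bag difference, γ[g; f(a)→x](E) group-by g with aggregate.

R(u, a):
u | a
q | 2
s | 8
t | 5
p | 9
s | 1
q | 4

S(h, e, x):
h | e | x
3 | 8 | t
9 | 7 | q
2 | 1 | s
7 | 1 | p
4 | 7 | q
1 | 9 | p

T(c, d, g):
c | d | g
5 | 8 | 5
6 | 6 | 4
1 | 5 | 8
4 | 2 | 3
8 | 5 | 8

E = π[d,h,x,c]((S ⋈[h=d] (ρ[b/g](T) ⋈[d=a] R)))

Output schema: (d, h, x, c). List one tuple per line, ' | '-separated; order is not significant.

Row counts bottom-up:
  S → 6
  T → 5
  ρ[b/g](T) → 5
  R → 6
  (ρ[b/g](T) ⋈[d=a] R) → 4
  (S ⋈[h=d] (ρ[b/g](T) ⋈[d=a] R)) → 1
  π[d,h,x,c]((S ⋈[h=d] (ρ[b/g](T) ⋈[d=a] R))) → 1

== RESULT ==
d | h | x | c
2 | 2 | s | 4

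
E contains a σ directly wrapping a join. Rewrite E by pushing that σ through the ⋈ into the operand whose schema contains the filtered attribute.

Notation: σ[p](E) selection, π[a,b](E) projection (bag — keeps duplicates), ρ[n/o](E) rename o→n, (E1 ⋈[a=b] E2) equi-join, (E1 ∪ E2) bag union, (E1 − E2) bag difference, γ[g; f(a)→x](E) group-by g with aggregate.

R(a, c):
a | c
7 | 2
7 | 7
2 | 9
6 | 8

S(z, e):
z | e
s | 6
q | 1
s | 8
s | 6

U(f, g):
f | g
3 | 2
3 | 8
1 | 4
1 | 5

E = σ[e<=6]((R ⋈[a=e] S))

σ filters on e, owned by the right side.
E' = (R ⋈[a=e] σ[e<=6](S))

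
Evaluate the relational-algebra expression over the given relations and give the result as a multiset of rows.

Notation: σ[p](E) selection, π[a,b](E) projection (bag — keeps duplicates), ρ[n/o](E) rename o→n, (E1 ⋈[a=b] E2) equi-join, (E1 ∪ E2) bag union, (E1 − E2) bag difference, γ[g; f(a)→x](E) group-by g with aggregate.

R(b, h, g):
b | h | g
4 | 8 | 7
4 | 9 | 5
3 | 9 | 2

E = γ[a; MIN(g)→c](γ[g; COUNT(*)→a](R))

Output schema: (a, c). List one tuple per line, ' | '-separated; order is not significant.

Subexpression sizes:
  R → 3
  γ[g; COUNT(*)→a](R) → 3
  γ[a; MIN(g)→c](γ[g; COUNT(*)→a](R)) → 1

== RESULT ==
a | c
1 | 2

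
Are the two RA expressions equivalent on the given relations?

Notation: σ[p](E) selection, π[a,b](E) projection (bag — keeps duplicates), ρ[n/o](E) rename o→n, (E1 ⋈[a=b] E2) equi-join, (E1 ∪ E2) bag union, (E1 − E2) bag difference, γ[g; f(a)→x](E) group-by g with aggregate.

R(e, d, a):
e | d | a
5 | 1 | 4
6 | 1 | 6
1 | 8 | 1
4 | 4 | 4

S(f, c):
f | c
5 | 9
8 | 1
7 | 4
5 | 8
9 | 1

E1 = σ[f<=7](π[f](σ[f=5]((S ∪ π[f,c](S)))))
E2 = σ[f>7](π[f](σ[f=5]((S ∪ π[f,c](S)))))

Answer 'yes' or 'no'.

E1 subexpression sizes:
  S → 5
  S → 5
  π[f,c](S) → 5
  (S ∪ π[f,c](S)) → 10
  σ[f=5]((S ∪ π[f,c](S))) → 4
  π[f](σ[f=5]((S ∪ π[f,c](S)))) → 4
  σ[f<=7](π[f](σ[f=5]((S ∪ π[f,c](S))))) → 4
E2 subexpression sizes:
  S → 5
  S → 5
  π[f,c](S) → 5
  (S ∪ π[f,c](S)) → 10
  σ[f=5]((S ∪ π[f,c](S))) → 4
  π[f](σ[f=5]((S ∪ π[f,c](S)))) → 4
  σ[f>7](π[f](σ[f=5]((S ∪ π[f,c](S))))) → 0

E1 result:
f
5
5
5
5
E2 result:
f
(0 rows)
Witness: (5,) appears 4× in E1 but 0× in E2.

no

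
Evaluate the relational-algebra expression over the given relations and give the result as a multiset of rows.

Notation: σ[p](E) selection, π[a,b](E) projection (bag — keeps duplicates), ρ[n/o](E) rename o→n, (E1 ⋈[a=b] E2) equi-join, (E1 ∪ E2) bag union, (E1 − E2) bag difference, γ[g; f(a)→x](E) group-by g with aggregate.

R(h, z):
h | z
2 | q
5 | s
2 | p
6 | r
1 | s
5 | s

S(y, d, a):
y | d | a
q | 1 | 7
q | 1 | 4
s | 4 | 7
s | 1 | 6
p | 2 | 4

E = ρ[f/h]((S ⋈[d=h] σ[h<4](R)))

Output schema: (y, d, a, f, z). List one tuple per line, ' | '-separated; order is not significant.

Row counts bottom-up:
  S → 5
  R → 6
  σ[h<4](R) → 3
  (S ⋈[d=h] σ[h<4](R)) → 5
  ρ[f/h]((S ⋈[d=h] σ[h<4](R))) → 5

== RESULT ==
y | d | a | f | z
p | 2 | 4 | 2 | p
p | 2 | 4 | 2 | q
q | 1 | 4 | 1 | s
q | 1 | 7 | 1 | s
s | 1 | 6 | 1 | s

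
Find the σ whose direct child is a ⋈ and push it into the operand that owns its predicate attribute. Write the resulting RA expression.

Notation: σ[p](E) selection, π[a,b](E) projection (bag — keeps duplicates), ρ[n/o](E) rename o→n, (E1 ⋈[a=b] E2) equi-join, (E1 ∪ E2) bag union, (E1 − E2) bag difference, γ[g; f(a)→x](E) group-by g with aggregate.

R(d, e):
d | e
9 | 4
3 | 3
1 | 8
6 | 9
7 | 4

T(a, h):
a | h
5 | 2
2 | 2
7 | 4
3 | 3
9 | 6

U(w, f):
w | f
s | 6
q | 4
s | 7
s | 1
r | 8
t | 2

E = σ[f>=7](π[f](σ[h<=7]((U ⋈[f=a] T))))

σ filters on h, owned by the right side.
E' = σ[f>=7](π[f]((U ⋈[f=a] σ[h<=7](T))))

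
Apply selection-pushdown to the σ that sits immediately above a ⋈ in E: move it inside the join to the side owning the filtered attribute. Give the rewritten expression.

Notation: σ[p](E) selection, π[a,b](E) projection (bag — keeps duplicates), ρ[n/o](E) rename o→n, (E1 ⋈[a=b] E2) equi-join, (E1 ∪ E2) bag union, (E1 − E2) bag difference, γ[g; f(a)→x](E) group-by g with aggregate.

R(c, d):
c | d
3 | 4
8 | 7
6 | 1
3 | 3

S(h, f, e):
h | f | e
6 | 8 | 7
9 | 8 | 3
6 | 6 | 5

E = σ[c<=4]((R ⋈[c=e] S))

σ filters on c, owned by the left side.
E' = (σ[c<=4](R) ⋈[c=e] S)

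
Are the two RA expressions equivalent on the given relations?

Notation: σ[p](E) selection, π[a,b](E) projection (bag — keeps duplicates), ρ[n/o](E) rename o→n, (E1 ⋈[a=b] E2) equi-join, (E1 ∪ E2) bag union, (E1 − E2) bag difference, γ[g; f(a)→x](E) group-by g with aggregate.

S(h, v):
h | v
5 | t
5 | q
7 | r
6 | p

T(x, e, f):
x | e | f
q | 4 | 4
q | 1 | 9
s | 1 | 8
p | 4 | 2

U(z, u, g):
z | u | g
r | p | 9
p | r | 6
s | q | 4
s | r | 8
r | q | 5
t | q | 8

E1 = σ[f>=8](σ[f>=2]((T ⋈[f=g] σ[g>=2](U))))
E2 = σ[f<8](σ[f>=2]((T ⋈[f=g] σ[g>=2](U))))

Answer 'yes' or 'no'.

E1 subexpression sizes:
  T → 4
  U → 6
  σ[g>=2](U) → 6
  (T ⋈[f=g] σ[g>=2](U)) → 4
  σ[f>=2]((T ⋈[f=g] σ[g>=2](U))) → 4
  σ[f>=8](σ[f>=2]((T ⋈[f=g] σ[g>=2](U)))) → 3
E2 subexpression sizes:
  T → 4
  U → 6
  σ[g>=2](U) → 6
  (T ⋈[f=g] σ[g>=2](U)) → 4
  σ[f>=2]((T ⋈[f=g] σ[g>=2](U))) → 4
  σ[f<8](σ[f>=2]((T ⋈[f=g] σ[g>=2](U)))) → 1

E1 result:
x | e | f | z | u | g
q | 1 | 9 | r | p | 9
s | 1 | 8 | s | r | 8
s | 1 | 8 | t | q | 8
E2 result:
x | e | f | z | u | g
q | 4 | 4 | s | q | 4
Witness: ('q', 1, 9, 'r', 'p', 9) appears 1× in E1 but 0× in E2.

no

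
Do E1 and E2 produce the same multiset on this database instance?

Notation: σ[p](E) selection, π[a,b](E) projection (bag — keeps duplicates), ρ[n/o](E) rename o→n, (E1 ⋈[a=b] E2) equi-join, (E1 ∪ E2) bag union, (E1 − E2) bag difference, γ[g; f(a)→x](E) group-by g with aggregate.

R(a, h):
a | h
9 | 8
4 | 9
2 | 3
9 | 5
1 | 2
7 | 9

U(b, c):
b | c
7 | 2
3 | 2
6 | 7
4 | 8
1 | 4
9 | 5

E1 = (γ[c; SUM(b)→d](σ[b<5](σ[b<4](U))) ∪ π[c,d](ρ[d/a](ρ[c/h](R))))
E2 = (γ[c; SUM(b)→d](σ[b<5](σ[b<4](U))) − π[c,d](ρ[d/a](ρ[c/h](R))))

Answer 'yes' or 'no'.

E1 stepwise |·|:
  U → 6
  σ[b<4](U) → 2
  σ[b<5](σ[b<4](U)) → 2
  γ[c; SUM(b)→d](σ[b<5](σ[b<4](U))) → 2
  R → 6
  ρ[c/h](R) → 6
  ρ[d/a](ρ[c/h](R)) → 6
  π[c,d](ρ[d/a](ρ[c/h](R))) → 6
  (γ[c; SUM(b)→d](σ[b<5](σ[b<4](U))) ∪ π[c,d](ρ[d/a](ρ[c/h](R)))) → 8
E2 stepwise |·|:
  U → 6
  σ[b<4](U) → 2
  σ[b<5](σ[b<4](U)) → 2
  γ[c; SUM(b)→d](σ[b<5](σ[b<4](U))) → 2
  R → 6
  ρ[c/h](R) → 6
  ρ[d/a](ρ[c/h](R)) → 6
  π[c,d](ρ[d/a](ρ[c/h](R))) → 6
  (γ[c; SUM(b)→d](σ[b<5](σ[b<4](U))) − π[c,d](ρ[d/a](ρ[c/h](R)))) → 2

E1 result:
c | d
2 | 1
2 | 3
3 | 2
4 | 1
5 | 9
8 | 9
9 | 4
9 | 7
E2 result:
c | d
2 | 3
4 | 1
Witness: (9, 7) appears 1× in E1 but 0× in E2.

no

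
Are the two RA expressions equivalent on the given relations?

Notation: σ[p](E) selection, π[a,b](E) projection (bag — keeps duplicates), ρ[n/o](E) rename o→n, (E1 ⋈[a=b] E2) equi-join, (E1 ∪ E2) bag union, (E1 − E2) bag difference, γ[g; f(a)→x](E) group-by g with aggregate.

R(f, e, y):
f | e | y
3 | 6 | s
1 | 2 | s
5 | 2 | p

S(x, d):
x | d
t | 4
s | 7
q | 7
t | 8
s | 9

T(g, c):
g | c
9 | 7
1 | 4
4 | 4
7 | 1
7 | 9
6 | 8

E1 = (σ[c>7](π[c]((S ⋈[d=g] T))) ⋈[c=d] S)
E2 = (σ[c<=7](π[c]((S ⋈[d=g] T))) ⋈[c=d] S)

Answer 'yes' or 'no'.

E1 row counts bottom-up:
  S → 5
  T → 6
  (S ⋈[d=g] T) → 6
  π[c]((S ⋈[d=g] T)) → 6
  σ[c>7](π[c]((S ⋈[d=g] T))) → 2
  S → 5
  (σ[c>7](π[c]((S ⋈[d=g] T))) ⋈[c=d] S) → 2
E2 row counts bottom-up:
  S → 5
  T → 6
  (S ⋈[d=g] T) → 6
  π[c]((S ⋈[d=g] T)) → 6
  σ[c<=7](π[c]((S ⋈[d=g] T))) → 4
  S → 5
  (σ[c<=7](π[c]((S ⋈[d=g] T))) ⋈[c=d] S) → 3

E1 result:
c | x | d
9 | s | 9
9 | s | 9
E2 result:
c | x | d
4 | t | 4
7 | q | 7
7 | s | 7
Witness: (7, 'q', 7) appears 0× in E1 but 1× in E2.

no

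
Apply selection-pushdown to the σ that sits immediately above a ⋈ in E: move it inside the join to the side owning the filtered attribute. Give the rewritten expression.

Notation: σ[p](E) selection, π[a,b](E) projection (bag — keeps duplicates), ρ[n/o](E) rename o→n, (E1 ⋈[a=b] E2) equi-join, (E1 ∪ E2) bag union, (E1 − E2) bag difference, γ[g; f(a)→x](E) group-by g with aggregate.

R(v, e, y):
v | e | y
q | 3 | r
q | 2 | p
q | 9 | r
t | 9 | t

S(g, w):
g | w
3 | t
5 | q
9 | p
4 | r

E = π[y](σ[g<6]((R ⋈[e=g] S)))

σ filters on g, owned by the right side.
E' = π[y]((R ⋈[e=g] σ[g<6](S)))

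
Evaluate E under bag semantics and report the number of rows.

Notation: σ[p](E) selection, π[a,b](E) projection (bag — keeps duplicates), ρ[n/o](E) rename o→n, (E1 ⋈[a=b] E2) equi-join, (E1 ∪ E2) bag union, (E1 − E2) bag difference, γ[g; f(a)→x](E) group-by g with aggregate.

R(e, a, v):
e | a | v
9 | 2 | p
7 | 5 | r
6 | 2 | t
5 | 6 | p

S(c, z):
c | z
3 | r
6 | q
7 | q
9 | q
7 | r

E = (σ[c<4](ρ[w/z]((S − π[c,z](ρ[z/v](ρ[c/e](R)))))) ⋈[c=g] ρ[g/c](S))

Subexpression sizes:
  S → 5
  R → 4
  ρ[c/e](R) → 4
  ρ[z/v](ρ[c/e](R)) → 4
  π[c,z](ρ[z/v](ρ[c/e](R))) → 4
  (S − π[c,z](ρ[z/v](ρ[c/e](R)))) → 4
  ρ[w/z]((S − π[c,z](ρ[z/v](ρ[c/e](R))))) → 4
  σ[c<4](ρ[w/z]((S − π[c,z](ρ[z/v](ρ[c/e](R)))))) → 1
  S → 5
  ρ[g/c](S) → 5
  (σ[c<4](ρ[w/z]((S − π[c,z](ρ[z/v](ρ[c/e](R)))))) ⋈[c=g] ρ[g/c](S)) → 1

|E| = 1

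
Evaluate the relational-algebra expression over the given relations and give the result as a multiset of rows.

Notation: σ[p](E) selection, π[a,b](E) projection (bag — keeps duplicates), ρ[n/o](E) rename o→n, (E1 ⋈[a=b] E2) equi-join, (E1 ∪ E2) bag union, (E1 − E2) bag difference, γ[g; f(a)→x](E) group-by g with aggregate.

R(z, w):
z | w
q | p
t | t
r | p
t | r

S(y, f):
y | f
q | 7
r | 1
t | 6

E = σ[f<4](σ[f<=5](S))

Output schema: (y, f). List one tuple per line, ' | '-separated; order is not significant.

Subexpression sizes:
  S → 3
  σ[f<=5](S) → 1
  σ[f<4](σ[f<=5](S)) → 1

== RESULT ==
y | f
r | 1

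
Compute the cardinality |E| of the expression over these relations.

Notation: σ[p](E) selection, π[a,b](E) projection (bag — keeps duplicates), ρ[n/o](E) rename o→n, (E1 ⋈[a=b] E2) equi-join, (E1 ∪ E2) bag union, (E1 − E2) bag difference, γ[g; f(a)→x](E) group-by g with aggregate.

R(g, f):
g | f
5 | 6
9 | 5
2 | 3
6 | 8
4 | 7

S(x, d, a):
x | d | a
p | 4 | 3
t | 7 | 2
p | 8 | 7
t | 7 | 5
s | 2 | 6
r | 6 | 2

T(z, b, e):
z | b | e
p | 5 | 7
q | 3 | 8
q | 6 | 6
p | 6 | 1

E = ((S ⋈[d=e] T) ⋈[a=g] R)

Per-node cardinality:
  S → 6
  T → 4
  (S ⋈[d=e] T) → 4
  R → 5
  ((S ⋈[d=e] T) ⋈[a=g] R) → 3

|E| = 3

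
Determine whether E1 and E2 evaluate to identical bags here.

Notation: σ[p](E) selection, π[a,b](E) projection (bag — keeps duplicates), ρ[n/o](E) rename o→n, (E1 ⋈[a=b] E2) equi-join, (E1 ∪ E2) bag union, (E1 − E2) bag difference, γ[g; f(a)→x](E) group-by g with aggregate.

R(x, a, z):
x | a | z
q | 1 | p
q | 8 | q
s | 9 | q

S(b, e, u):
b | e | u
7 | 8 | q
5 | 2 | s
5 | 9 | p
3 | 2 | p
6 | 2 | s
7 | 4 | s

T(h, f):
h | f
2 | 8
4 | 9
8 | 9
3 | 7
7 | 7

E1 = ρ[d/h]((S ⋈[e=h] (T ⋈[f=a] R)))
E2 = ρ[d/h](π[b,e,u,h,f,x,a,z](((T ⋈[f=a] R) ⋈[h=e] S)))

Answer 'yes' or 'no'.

E1 row counts bottom-up:
  S → 6
  T → 5
  R → 3
  (T ⋈[f=a] R) → 3
  (S ⋈[e=h] (T ⋈[f=a] R)) → 5
  ρ[d/h]((S ⋈[e=h] (T ⋈[f=a] R))) → 5
E2 row counts bottom-up:
  T → 5
  R → 3
  (T ⋈[f=a] R) → 3
  S → 6
  ((T ⋈[f=a] R) ⋈[h=e] S) → 5
  π[b,e,u,h,f,x,a,z](((T ⋈[f=a] R) ⋈[h=e] S)) → 5
  ρ[d/h](π[b,e,u,h,f,x,a,z](((T ⋈[f=a] R) ⋈[h=e] S))) → 5

E1 and E2 produce the same multiset:
b | e | u | d | f | x | a | z
3 | 2 | p | 2 | 8 | q | 8 | q
5 | 2 | s | 2 | 8 | q | 8 | q
6 | 2 | s | 2 | 8 | q | 8 | q
7 | 4 | s | 4 | 9 | s | 9 | q
7 | 8 | q | 8 | 9 | s | 9 | q

yes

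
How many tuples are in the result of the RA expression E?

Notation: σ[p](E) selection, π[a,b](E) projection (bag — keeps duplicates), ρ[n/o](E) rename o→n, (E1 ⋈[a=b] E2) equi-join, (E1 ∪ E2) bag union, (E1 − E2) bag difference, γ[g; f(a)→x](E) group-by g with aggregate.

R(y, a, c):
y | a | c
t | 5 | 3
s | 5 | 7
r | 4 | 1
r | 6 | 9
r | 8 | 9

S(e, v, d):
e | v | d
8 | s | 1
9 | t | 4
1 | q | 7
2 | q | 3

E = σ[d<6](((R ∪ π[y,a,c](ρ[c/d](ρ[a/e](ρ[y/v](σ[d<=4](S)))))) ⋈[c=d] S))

Subexpression sizes:
  R → 5
  S → 4
  σ[d<=4](S) → 3
  ρ[y/v](σ[d<=4](S)) → 3
  ρ[a/e](ρ[y/v](σ[d<=4](S))) → 3
  ρ[c/d](ρ[a/e](ρ[y/v](σ[d<=4](S)))) → 3
  π[y,a,c](ρ[c/d](ρ[a/e](ρ[y/v](σ[d<=4](S))))) → 3
  (R ∪ π[y,a,c](ρ[c/d](ρ[a/e](ρ[y/v](σ[d<=4](S)))))) → 8
  S → 4
  ((R ∪ π[y,a,c](ρ[c/d](ρ[a/e](ρ[y/v](σ[d<=4](S)))))) ⋈[c=d] S) → 6
  σ[d<6](((R ∪ π[y,a,c](ρ[c/d](ρ[a/e](ρ[y/v](σ[d<=4](S)))))) ⋈[c=d] S)) → 5

|E| = 5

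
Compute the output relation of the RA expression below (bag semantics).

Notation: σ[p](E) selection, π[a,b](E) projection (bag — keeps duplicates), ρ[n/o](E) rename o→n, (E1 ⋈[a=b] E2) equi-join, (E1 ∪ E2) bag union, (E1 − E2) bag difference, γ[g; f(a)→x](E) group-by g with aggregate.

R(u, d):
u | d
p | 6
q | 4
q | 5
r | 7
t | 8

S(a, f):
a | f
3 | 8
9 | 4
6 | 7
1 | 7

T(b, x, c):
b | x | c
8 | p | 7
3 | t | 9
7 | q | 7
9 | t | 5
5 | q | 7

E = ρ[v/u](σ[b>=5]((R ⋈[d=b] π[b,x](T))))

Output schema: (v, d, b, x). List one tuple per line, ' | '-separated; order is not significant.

Row counts bottom-up:
  R → 5
  T → 5
  π[b,x](T) → 5
  (R ⋈[d=b] π[b,x](T)) → 3
  σ[b>=5]((R ⋈[d=b] π[b,x](T))) → 3
  ρ[v/u](σ[b>=5]((R ⋈[d=b] π[b,x](T)))) → 3

== RESULT ==
v | d | b | x
q | 5 | 5 | q
r | 7 | 7 | q
t | 8 | 8 | p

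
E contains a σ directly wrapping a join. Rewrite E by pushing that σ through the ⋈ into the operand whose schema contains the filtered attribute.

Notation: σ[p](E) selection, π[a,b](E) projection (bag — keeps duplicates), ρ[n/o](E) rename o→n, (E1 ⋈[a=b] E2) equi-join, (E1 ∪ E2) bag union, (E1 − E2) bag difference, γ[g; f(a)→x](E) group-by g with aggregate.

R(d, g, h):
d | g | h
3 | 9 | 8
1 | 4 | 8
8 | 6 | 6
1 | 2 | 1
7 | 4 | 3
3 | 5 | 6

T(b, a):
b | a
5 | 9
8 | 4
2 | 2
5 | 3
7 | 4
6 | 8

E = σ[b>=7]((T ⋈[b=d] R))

σ filters on b, owned by the left side.
E' = (σ[b>=7](T) ⋈[b=d] R)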